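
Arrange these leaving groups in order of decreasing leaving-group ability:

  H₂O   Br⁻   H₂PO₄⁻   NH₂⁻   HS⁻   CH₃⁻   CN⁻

Br⁻ > H₂O > H₂PO₄⁻ > HS⁻ > CN⁻ > NH₂⁻ > CH₃⁻

Br⁻: pKₐ(HBr) ≈ -9 — weak base; good leaving group
H₂O: pKₐ(H₃O⁺) ≈ -1.7 — neutral; leaves from a protonated alcohol (R–OH₂⁺)
H₂PO₄⁻: pKₐ(H₃PO₄) ≈ 2.1 — moderate base; biological leaving group after further activation
HS⁻: pKₐ(H₂S) ≈ 7 — larger and more polarisable than the oxygen analogue
CN⁻: pKₐ(HCN) ≈ 9.2 — sp carbon stabilises the charge somewhat, but still a poor LG
NH₂⁻: pKₐ(NH₃) ≈ 38 — extremely strong base; never a leaving group
CH₃⁻: pKₐ(CH₄) ≈ 48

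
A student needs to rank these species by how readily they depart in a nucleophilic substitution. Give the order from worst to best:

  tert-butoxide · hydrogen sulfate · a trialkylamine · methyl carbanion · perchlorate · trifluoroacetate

methyl carbanion < tert-butoxide < a trialkylamine < trifluoroacetate < hydrogen sulfate < perchlorate

perchlorate: pKₐ(HClO₄) ≈ -10 — extremely weak base; rarely used for safety reasons
hydrogen sulfate: pKₐ(H₂SO₄) ≈ -3 — conjugate base of a strong mineral acid
trifluoroacetate: pKₐ(CF₃COOH) ≈ 0.2
a trialkylamine: pKₐ(R'₃NH⁺) ≈ 10.7
tert-butoxide: pKₐ(t-BuOH) ≈ 18
methyl carbanion: pKₐ(CH₄) ≈ 48 — unstabilised carbanion; the worst conceivable leaving group
The question asks for worst first, so the sequence is read in increasing leaving-group ability.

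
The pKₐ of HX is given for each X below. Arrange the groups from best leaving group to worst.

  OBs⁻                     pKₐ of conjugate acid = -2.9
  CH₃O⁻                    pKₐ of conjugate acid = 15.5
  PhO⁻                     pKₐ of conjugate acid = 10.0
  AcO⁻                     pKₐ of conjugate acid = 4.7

OBs⁻ > AcO⁻ > PhO⁻ > CH₃O⁻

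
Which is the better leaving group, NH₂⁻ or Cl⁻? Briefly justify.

Cl⁻

Cl⁻ is the better leaving group.
pKₐ(HCl) ≈ -7 versus pKₐ(NH₃) ≈ 38: Cl⁻ is the much weaker base.
Moderately weak base.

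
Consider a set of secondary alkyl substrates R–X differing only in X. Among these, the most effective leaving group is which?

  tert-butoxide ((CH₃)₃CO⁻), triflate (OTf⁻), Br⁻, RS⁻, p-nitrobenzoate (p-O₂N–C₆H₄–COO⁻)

triflate (OTf⁻)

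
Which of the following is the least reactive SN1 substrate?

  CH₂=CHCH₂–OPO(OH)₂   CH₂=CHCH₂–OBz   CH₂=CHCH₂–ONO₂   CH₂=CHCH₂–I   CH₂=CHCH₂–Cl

CH₂=CHCH₂–OBz

The skeletons are identical, so relative rate is governed entirely by leaving-group ability.
The more stable X⁻ (or X) is on its own — i.e. the weaker a base it is — the better a leaving group it makes.
CH₂=CHCH₂–I loses I⁻: pKₐ(HI) ≈ -10
CH₂=CHCH₂–Cl loses Cl⁻: pKₐ(HCl) ≈ -7
CH₂=CHCH₂–ONO₂ loses NO₃⁻: pKₐ(HNO₃) ≈ -1.3
CH₂=CHCH₂–OPO(OH)₂ loses H₂PO₄⁻: pKₐ(H₃PO₄) ≈ 2.1
CH₂=CHCH₂–OBz loses PhCOO⁻: pKₐ(C₆H₅COOH) ≈ 4.2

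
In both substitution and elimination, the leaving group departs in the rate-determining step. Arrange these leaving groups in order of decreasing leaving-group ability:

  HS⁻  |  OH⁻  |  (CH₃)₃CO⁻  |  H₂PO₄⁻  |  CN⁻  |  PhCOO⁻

H₂PO₄⁻: pKₐ(H₃PO₄) ≈ 2.1
PhCOO⁻: pKₐ(C₆H₅COOH) ≈ 4.2
HS⁻: pKₐ(H₂S) ≈ 7
CN⁻: pKₐ(HCN) ≈ 9.2
OH⁻: pKₐ(H₂O) ≈ 15.7
(CH₃)₃CO⁻: pKₐ(t-BuOH) ≈ 18

H₂PO₄⁻ > PhCOO⁻ > HS⁻ > CN⁻ > OH⁻ > (CH₃)₃CO⁻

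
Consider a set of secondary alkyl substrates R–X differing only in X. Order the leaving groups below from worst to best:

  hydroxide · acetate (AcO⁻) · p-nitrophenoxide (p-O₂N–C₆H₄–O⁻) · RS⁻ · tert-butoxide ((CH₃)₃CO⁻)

tert-butoxide ((CH₃)₃CO⁻) < hydroxide < RS⁻ < p-nitrophenoxide (p-O₂N–C₆H₄–O⁻) < acetate (AcO⁻)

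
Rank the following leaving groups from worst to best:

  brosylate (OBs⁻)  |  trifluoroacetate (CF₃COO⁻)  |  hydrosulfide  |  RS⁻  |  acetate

Leaving-group ability tracks the stability of the departed species; conjugate-acid pKₐ is the usual yardstick (lower pKₐ → better LG).
brosylate (OBs⁻): pKₐ(p-BrC₆H₄SO₃H) ≈ -2.8
trifluoroacetate (CF₃COO⁻): pKₐ(CF₃COOH) ≈ 0.2
acetate: pKₐ(CH₃COOH) ≈ 4.8
hydrosulfide: pKₐ(H₂S) ≈ 7
RS⁻: pKₐ(RSH (a thiol)) ≈ 10.5
Reversing gives the worst-to-best order requested.

RS⁻ < hydrosulfide < acetate < trifluoroacetate (CF₃COO⁻) < brosylate (OBs⁻)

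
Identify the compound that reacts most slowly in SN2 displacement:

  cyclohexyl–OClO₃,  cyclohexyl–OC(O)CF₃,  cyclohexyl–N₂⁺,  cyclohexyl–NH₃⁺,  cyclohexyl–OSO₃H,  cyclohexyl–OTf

cyclohexyl–NH₃⁺

Same R in every case — rank the leaving groups.
Rank by basicity of the departing species: weakest base leaves most easily.
cyclohexyl–N₂⁺ loses N₂: no meaningful conjugate acid; N₂ departs as an exceptionally stable neutral molecule
cyclohexyl–OTf loses OTf⁻: pKₐ(CF₃SO₃H (triflic acid)) ≈ -14
cyclohexyl–OClO₃ loses ClO₄⁻: pKₐ(HClO₄) ≈ -10
cyclohexyl–OSO₃H loses HSO₄⁻: pKₐ(H₂SO₄) ≈ -3
cyclohexyl–OC(O)CF₃ loses CF₃COO⁻: pKₐ(CF₃COOH) ≈ 0.2
cyclohexyl–NH₃⁺ loses NH₃: pKₐ(NH₄⁺) ≈ 9.2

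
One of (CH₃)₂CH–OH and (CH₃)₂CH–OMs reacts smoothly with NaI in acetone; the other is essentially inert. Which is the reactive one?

(CH₃)₂CH–OMs

From (CH₃)₂CH–OH the departing group would be OH⁻ (pKₐ(H₂O) ≈ 15.7). Strong base; essentially never leaves without prior activation.
From (CH₃)₂CH–OMs the leaving group is OMs⁻ (pKₐ(CH₃SO₃H (MsOH)) ≈ -1.9). Resonance-delocalised alkanesulfonate.
(In practice (CH₃)₂CH–OMs is made from (CH₃)₂CH–OH by treatment with MsCl / Et₃N, converting the hydroxyl into a mesylate.)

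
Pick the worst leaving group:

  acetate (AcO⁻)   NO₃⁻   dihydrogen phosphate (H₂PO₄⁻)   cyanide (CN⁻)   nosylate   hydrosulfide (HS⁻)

cyanide (CN⁻)

Rank by basicity of the departing species: weakest base leaves most easily.
nosylate: pKₐ(p-O₂NC₆H₄SO₃H) ≈ -3.5
NO₃⁻: pKₐ(HNO₃) ≈ -1.3
dihydrogen phosphate (H₂PO₄⁻): pKₐ(H₃PO₄) ≈ 2.1
acetate (AcO⁻): pKₐ(CH₃COOH) ≈ 4.8
hydrosulfide (HS⁻): pKₐ(H₂S) ≈ 7
cyanide (CN⁻): pKₐ(HCN) ≈ 9.2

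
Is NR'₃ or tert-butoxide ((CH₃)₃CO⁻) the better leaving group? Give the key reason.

NR'₃ is the better leaving group.
pKₐ(R'₃NH⁺) ≈ 10.7 versus pKₐ(t-BuOH) ≈ 18: NR'₃ is the much weaker base.
Neutral but still a fairly strong base; Hofmann-elimination LG.

NR'₃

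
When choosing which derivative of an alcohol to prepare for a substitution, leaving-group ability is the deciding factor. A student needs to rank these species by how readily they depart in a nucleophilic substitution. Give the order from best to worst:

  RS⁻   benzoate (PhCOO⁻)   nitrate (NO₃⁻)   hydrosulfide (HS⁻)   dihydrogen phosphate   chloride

chloride > nitrate (NO₃⁻) > dihydrogen phosphate > benzoate (PhCOO⁻) > hydrosulfide (HS⁻) > RS⁻

Leaving-group ability tracks the stability of the departed species; conjugate-acid pKₐ is the usual yardstick (lower pKₐ → better LG).
chloride: pKₐ(HCl) ≈ -7
nitrate (NO₃⁻): pKₐ(HNO₃) ≈ -1.3
dihydrogen phosphate: pKₐ(H₃PO₄) ≈ 2.1
benzoate (PhCOO⁻): pKₐ(C₆H₅COOH) ≈ 4.2
hydrosulfide (HS⁻): pKₐ(H₂S) ≈ 7
RS⁻: pKₐ(RSH (a thiol)) ≈ 10.5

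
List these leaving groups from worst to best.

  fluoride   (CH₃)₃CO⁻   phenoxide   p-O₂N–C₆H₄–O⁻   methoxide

(CH₃)₃CO⁻ < methoxide < phenoxide < p-O₂N–C₆H₄–O⁻ < fluoride

fluoride: pKₐ(HF) ≈ 3.2 — small and strongly basic; the poor halide leaving group
p-O₂N–C₆H₄–O⁻: pKₐ(p-nitrophenol) ≈ 7.2 — nitro group delocalises the charge; the classic chromogenic LG
phenoxide: pKₐ(C₆H₅OH (phenol)) ≈ 10 — resonance into the ring helps, but still a poor LG
methoxide: pKₐ(CH₃OH) ≈ 15.5
(CH₃)₃CO⁻: pKₐ(t-BuOH) ≈ 18 — bulky, strongly basic alkoxide
The question asks for worst first, so the sequence is read in increasing leaving-group ability.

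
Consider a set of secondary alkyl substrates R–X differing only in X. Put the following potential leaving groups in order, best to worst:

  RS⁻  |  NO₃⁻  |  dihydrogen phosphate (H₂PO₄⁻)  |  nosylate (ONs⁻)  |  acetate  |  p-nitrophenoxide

A good leaving group is a weak base: the lower the pKₐ of its conjugate acid, the more readily it departs.
nosylate (ONs⁻): pKₐ(p-O₂NC₆H₄SO₃H) ≈ -3.5
NO₃⁻: pKₐ(HNO₃) ≈ -1.3
dihydrogen phosphate (H₂PO₄⁻): pKₐ(H₃PO₄) ≈ 2.1
acetate: pKₐ(CH₃COOH) ≈ 4.8
p-nitrophenoxide: pKₐ(p-nitrophenol) ≈ 7.2
RS⁻: pKₐ(RSH (a thiol)) ≈ 10.5

nosylate (ONs⁻) > NO₃⁻ > dihydrogen phosphate (H₂PO₄⁻) > acetate > p-nitrophenoxide > RS⁻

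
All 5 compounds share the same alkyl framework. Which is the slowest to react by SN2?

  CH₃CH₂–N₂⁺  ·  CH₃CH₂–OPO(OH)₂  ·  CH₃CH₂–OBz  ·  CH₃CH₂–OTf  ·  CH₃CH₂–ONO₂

Same R in every case — rank the leaving groups.
A good leaving group is a weak base: the lower the pKₐ of its conjugate acid, the more readily it departs.
CH₃CH₂–N₂⁺ loses N₂: no meaningful conjugate acid; N₂ departs as an exceptionally stable neutral molecule
CH₃CH₂–OTf loses OTf⁻: pKₐ(CF₃SO₃H (triflic acid)) ≈ -14
CH₃CH₂–ONO₂ loses NO₃⁻: pKₐ(HNO₃) ≈ -1.3
CH₃CH₂–OPO(OH)₂ loses H₂PO₄⁻: pKₐ(H₃PO₄) ≈ 2.1
CH₃CH₂–OBz loses PhCOO⁻: pKₐ(C₆H₅COOH) ≈ 4.2

CH₃CH₂–OBz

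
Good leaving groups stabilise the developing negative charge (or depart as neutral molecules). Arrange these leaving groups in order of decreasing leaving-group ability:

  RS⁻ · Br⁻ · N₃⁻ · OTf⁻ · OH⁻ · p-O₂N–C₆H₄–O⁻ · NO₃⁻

OTf⁻ > Br⁻ > NO₃⁻ > N₃⁻ > p-O₂N–C₆H₄–O⁻ > RS⁻ > OH⁻

Rank by basicity of the departing species: weakest base leaves most easily.
OTf⁻: pKₐ(CF₃SO₃H (triflic acid)) ≈ -14
Br⁻: pKₐ(HBr) ≈ -9
NO₃⁻: pKₐ(HNO₃) ≈ -1.3
N₃⁻: pKₐ(HN₃) ≈ 4.7
p-O₂N–C₆H₄–O⁻: pKₐ(p-nitrophenol) ≈ 7.2
RS⁻: pKₐ(RSH (a thiol)) ≈ 10.5
OH⁻: pKₐ(H₂O) ≈ 15.7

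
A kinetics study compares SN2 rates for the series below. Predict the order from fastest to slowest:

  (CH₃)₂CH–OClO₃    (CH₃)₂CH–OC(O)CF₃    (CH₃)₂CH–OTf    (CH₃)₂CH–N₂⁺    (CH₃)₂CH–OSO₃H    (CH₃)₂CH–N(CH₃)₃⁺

(CH₃)₂CH–N₂⁺ > (CH₃)₂CH–OTf > (CH₃)₂CH–OClO₃ > (CH₃)₂CH–OSO₃H > (CH₃)₂CH–OC(O)CF₃ > (CH₃)₂CH–N(CH₃)₃⁺

Identical carbon frameworks mean the comparison reduces to leaving-group quality.
A good leaving group is a weak base: the lower the pKₐ of its conjugate acid, the more readily it departs.
(CH₃)₂CH–N₂⁺ loses N₂: no meaningful conjugate acid; N₂ departs as an exceptionally stable neutral molecule
(CH₃)₂CH–OTf loses OTf⁻: pKₐ(CF₃SO₃H (triflic acid)) ≈ -14
(CH₃)₂CH–OClO₃ loses ClO₄⁻: pKₐ(HClO₄) ≈ -10
(CH₃)₂CH–OSO₃H loses HSO₄⁻: pKₐ(H₂SO₄) ≈ -3
(CH₃)₂CH–OC(O)CF₃ loses CF₃COO⁻: pKₐ(CF₃COOH) ≈ 0.2
(CH₃)₂CH–N(CH₃)₃⁺ loses NR'₃: pKₐ(R'₃NH⁺) ≈ 10.7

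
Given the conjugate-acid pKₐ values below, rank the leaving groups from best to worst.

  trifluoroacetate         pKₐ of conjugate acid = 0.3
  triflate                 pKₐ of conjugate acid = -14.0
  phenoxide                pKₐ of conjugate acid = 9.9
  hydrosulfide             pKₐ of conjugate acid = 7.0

triflate > trifluoroacetate > hydrosulfide > phenoxide

Lower conjugate-acid pKₐ ⇒ weaker base ⇒ better leaving group.
Sorting by the given values: triflate (-14.0), trifluoroacetate (0.3), hydrosulfide (7.0), phenoxide (9.9).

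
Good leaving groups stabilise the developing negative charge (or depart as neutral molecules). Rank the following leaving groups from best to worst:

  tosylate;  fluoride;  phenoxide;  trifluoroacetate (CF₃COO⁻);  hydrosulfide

tosylate > trifluoroacetate (CF₃COO⁻) > fluoride > hydrosulfide > phenoxide

Rank by basicity of the departing species: weakest base leaves most easily.
tosylate: pKₐ(p-CH₃C₆H₄SO₃H (TsOH)) ≈ -2.8 — resonance-delocalised arenesulfonate
trifluoroacetate (CF₃COO⁻): pKₐ(CF₃COOH) ≈ 0.2
fluoride: pKₐ(HF) ≈ 3.2
hydrosulfide: pKₐ(H₂S) ≈ 7 — larger and more polarisable than the oxygen analogue
phenoxide: pKₐ(C₆H₅OH (phenol)) ≈ 10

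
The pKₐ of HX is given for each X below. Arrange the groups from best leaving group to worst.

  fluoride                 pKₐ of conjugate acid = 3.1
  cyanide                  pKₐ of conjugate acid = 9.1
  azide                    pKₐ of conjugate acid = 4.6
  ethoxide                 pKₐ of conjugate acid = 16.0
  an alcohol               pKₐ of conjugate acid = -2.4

an alcohol > fluoride > azide > cyanide > ethoxide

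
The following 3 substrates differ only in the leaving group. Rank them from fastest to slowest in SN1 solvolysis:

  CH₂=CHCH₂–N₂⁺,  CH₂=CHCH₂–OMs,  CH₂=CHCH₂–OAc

Identical carbon frameworks mean the comparison reduces to leaving-group quality.
A good leaving group is a weak base: the lower the pKₐ of its conjugate acid, the more readily it departs.
CH₂=CHCH₂–N₂⁺ loses N₂: no meaningful conjugate acid; N₂ departs as an exceptionally stable neutral molecule
CH₂=CHCH₂–OMs loses OMs⁻: pKₐ(CH₃SO₃H (MsOH)) ≈ -1.9
CH₂=CHCH₂–OAc loses AcO⁻: pKₐ(CH₃COOH) ≈ 4.8

CH₂=CHCH₂–N₂⁺ > CH₂=CHCH₂–OMs > CH₂=CHCH₂–OAc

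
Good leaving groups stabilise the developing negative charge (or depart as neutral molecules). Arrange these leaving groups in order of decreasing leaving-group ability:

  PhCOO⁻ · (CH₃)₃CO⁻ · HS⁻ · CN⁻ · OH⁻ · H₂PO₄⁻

H₂PO₄⁻ > PhCOO⁻ > HS⁻ > CN⁻ > OH⁻ > (CH₃)₃CO⁻

Leaving-group ability tracks the stability of the departed species; conjugate-acid pKₐ is the usual yardstick (lower pKₐ → better LG).
H₂PO₄⁻: pKₐ(H₃PO₄) ≈ 2.1 — moderate base; biological leaving group after further activation
PhCOO⁻: pKₐ(C₆H₅COOH) ≈ 4.2
HS⁻: pKₐ(H₂S) ≈ 7 — larger and more polarisable than the oxygen analogue
CN⁻: pKₐ(HCN) ≈ 9.2
OH⁻: pKₐ(H₂O) ≈ 15.7
(CH₃)₃CO⁻: pKₐ(t-BuOH) ≈ 18 — bulky, strongly basic alkoxide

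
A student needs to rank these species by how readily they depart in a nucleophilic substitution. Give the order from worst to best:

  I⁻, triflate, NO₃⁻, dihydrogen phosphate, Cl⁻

Leaving-group ability tracks the stability of the departed species; conjugate-acid pKₐ is the usual yardstick (lower pKₐ → better LG).
triflate: pKₐ(CF₃SO₃H (triflic acid)) ≈ -14 — charge spread over three oxygens and a CF₃ group; the premier leaving group in synthesis
I⁻: pKₐ(HI) ≈ -10 — large, highly polarisable; very weak base
Cl⁻: pKₐ(HCl) ≈ -7 — moderately weak base
NO₃⁻: pKₐ(HNO₃) ≈ -1.3 — resonance-delocalised over three oxygens
dihydrogen phosphate: pKₐ(H₃PO₄) ≈ 2.1 — moderate base; biological leaving group after further activation
Reversing gives the worst-to-best order requested.

dihydrogen phosphate < NO₃⁻ < Cl⁻ < I⁻ < triflate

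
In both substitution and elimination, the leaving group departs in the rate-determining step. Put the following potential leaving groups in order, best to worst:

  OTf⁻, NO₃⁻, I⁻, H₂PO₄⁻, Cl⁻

A good leaving group is a weak base: the lower the pKₐ of its conjugate acid, the more readily it departs.
OTf⁻: pKₐ(CF₃SO₃H (triflic acid)) ≈ -14
I⁻: pKₐ(HI) ≈ -10
Cl⁻: pKₐ(HCl) ≈ -7
NO₃⁻: pKₐ(HNO₃) ≈ -1.3
H₂PO₄⁻: pKₐ(H₃PO₄) ≈ 2.1

OTf⁻ > I⁻ > Cl⁻ > NO₃⁻ > H₂PO₄⁻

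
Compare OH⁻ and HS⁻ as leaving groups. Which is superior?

HS⁻

HS⁻ is the better leaving group.
pKₐ(H₂S) ≈ 7 versus pKₐ(H₂O) ≈ 15.7: HS⁻ is the much weaker base.
Larger and more polarisable than the oxygen analogue.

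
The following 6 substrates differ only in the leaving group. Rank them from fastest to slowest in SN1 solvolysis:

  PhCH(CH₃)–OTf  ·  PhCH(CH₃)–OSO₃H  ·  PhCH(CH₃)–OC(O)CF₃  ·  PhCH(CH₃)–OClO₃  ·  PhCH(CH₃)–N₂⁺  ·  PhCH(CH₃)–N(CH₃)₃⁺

With the same alkyl group throughout, only the leaving group differentiates the rates.
A good leaving group is a weak base: the lower the pKₐ of its conjugate acid, the more readily it departs.
PhCH(CH₃)–N₂⁺ loses N₂: no meaningful conjugate acid; N₂ departs as an exceptionally stable neutral molecule
PhCH(CH₃)–OTf loses OTf⁻: pKₐ(CF₃SO₃H (triflic acid)) ≈ -14
PhCH(CH₃)–OClO₃ loses ClO₄⁻: pKₐ(HClO₄) ≈ -10
PhCH(CH₃)–OSO₃H loses HSO₄⁻: pKₐ(H₂SO₄) ≈ -3
PhCH(CH₃)–OC(O)CF₃ loses CF₃COO⁻: pKₐ(CF₃COOH) ≈ 0.2
PhCH(CH₃)–N(CH₃)₃⁺ loses NR'₃: pKₐ(R'₃NH⁺) ≈ 10.7

PhCH(CH₃)–N₂⁺ > PhCH(CH₃)–OTf > PhCH(CH₃)–OClO₃ > PhCH(CH₃)–OSO₃H > PhCH(CH₃)–OC(O)CF₃ > PhCH(CH₃)–N(CH₃)₃⁺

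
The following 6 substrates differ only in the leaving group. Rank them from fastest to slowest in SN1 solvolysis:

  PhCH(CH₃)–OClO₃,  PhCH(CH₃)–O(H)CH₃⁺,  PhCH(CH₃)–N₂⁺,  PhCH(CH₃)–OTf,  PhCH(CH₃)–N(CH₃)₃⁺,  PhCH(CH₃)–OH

With the same alkyl group throughout, only the leaving group differentiates the rates.
A good leaving group is a weak base: the lower the pKₐ of its conjugate acid, the more readily it departs.
PhCH(CH₃)–N₂⁺ loses N₂: no meaningful conjugate acid; N₂ departs as an exceptionally stable neutral molecule
PhCH(CH₃)–OTf loses OTf⁻: pKₐ(CF₃SO₃H (triflic acid)) ≈ -14
PhCH(CH₃)–OClO₃ loses ClO₄⁻: pKₐ(HClO₄) ≈ -10
PhCH(CH₃)–O(H)CH₃⁺ loses R'OH: pKₐ(R'OH₂⁺) ≈ -2.4
PhCH(CH₃)–N(CH₃)₃⁺ loses NR'₃: pKₐ(R'₃NH⁺) ≈ 10.7
PhCH(CH₃)–OH loses OH⁻: pKₐ(H₂O) ≈ 15.7

PhCH(CH₃)–N₂⁺ > PhCH(CH₃)–OTf > PhCH(CH₃)–OClO₃ > PhCH(CH₃)–O(H)CH₃⁺ > PhCH(CH₃)–N(CH₃)₃⁺ > PhCH(CH₃)–OH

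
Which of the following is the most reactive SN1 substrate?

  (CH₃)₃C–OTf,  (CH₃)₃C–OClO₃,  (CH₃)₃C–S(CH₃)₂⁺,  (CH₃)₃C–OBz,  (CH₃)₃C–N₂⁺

(CH₃)₃C–N₂⁺

Identical carbon frameworks mean the comparison reduces to leaving-group quality.
A good leaving group is a weak base: the lower the pKₐ of its conjugate acid, the more readily it departs.
(CH₃)₃C–N₂⁺ loses N₂: no meaningful conjugate acid; N₂ departs as an exceptionally stable neutral molecule
(CH₃)₃C–OTf loses OTf⁻: pKₐ(CF₃SO₃H (triflic acid)) ≈ -14
(CH₃)₃C–OClO₃ loses ClO₄⁻: pKₐ(HClO₄) ≈ -10
(CH₃)₃C–S(CH₃)₂⁺ loses SR'₂: pKₐ(R'₂SH⁺) ≈ -7
(CH₃)₃C–OBz loses PhCOO⁻: pKₐ(C₆H₅COOH) ≈ 4.2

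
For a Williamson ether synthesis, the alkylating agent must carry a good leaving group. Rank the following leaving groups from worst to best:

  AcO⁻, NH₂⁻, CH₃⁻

CH₃⁻ < NH₂⁻ < AcO⁻

Rank by basicity of the departing species: weakest base leaves most easily.
AcO⁻: pKₐ(CH₃COOH) ≈ 4.8
NH₂⁻: pKₐ(NH₃) ≈ 38
CH₃⁻: pKₐ(CH₄) ≈ 48 — unstabilised carbanion; the worst conceivable leaving group
Listed from poorest to best leaving group as asked.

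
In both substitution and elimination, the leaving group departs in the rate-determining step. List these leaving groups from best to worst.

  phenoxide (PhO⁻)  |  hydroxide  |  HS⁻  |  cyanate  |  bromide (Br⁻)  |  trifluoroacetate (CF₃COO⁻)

bromide (Br⁻): pKₐ(HBr) ≈ -9
trifluoroacetate (CF₃COO⁻): pKₐ(CF₃COOH) ≈ 0.2 — strongly electron-withdrawing CF₃ stabilises the carboxylate
cyanate: pKₐ(HOCN) ≈ 3.5
HS⁻: pKₐ(H₂S) ≈ 7
phenoxide (PhO⁻): pKₐ(C₆H₅OH (phenol)) ≈ 10 — resonance into the ring helps, but still a poor LG
hydroxide: pKₐ(H₂O) ≈ 15.7 — strong base; essentially never leaves without prior activation

bromide (Br⁻) > trifluoroacetate (CF₃COO⁻) > cyanate > HS⁻ > phenoxide (PhO⁻) > hydroxide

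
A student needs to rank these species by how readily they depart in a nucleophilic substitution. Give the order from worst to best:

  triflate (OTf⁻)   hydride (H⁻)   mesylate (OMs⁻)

Rank by basicity of the departing species: weakest base leaves most easily.
triflate (OTf⁻): pKₐ(CF₃SO₃H (triflic acid)) ≈ -14
mesylate (OMs⁻): pKₐ(CH₃SO₃H (MsOH)) ≈ -1.9
hydride (H⁻): pKₐ(H₂) ≈ 36
Listed from poorest to best leaving group as asked.

hydride (H⁻) < mesylate (OMs⁻) < triflate (OTf⁻)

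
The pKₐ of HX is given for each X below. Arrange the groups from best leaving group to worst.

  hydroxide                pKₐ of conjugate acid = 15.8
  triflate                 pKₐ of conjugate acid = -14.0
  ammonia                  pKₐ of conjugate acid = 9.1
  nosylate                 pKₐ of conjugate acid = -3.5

triflate > nosylate > ammonia > hydroxide

Lower conjugate-acid pKₐ ⇒ weaker base ⇒ better leaving group.
Sorting by the given values: triflate (-14.0), nosylate (-3.5), ammonia (9.1), hydroxide (15.8).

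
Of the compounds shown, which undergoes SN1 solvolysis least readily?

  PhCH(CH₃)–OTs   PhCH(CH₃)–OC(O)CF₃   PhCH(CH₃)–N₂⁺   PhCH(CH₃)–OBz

Same R in every case — rank the leaving groups.
Leaving-group ability tracks the stability of the departed species; conjugate-acid pKₐ is the usual yardstick (lower pKₐ → better LG).
PhCH(CH₃)–N₂⁺ loses N₂: no meaningful conjugate acid; N₂ departs as an exceptionally stable neutral molecule
PhCH(CH₃)–OTs loses OTs⁻: pKₐ(p-CH₃C₆H₄SO₃H (TsOH)) ≈ -2.8
PhCH(CH₃)–OC(O)CF₃ loses CF₃COO⁻: pKₐ(CF₃COOH) ≈ 0.2
PhCH(CH₃)–OBz loses PhCOO⁻: pKₐ(C₆H₅COOH) ≈ 4.2

PhCH(CH₃)–OBz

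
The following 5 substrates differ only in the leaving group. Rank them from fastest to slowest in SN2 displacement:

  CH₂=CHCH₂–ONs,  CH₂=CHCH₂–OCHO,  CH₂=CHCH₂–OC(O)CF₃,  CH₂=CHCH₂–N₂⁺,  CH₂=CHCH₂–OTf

CH₂=CHCH₂–N₂⁺ > CH₂=CHCH₂–OTf > CH₂=CHCH₂–ONs > CH₂=CHCH₂–OC(O)CF₃ > CH₂=CHCH₂–OCHO

The skeletons are identical, so relative rate is governed entirely by leaving-group ability.
A good leaving group is a weak base: the lower the pKₐ of its conjugate acid, the more readily it departs.
CH₂=CHCH₂–N₂⁺ loses N₂: no meaningful conjugate acid; N₂ departs as an exceptionally stable neutral molecule
CH₂=CHCH₂–OTf loses OTf⁻: pKₐ(CF₃SO₃H (triflic acid)) ≈ -14
CH₂=CHCH₂–ONs loses ONs⁻: pKₐ(p-O₂NC₆H₄SO₃H) ≈ -3.5
CH₂=CHCH₂–OC(O)CF₃ loses CF₃COO⁻: pKₐ(CF₃COOH) ≈ 0.2
CH₂=CHCH₂–OCHO loses HCOO⁻: pKₐ(HCOOH) ≈ 3.8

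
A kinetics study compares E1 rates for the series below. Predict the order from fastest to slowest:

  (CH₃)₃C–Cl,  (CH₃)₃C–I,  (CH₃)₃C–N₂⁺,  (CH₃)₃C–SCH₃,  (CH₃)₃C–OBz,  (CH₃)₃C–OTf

Same R in every case — rank the leaving groups.
Leaving-group ability tracks the stability of the departed species; conjugate-acid pKₐ is the usual yardstick (lower pKₐ → better LG).
(CH₃)₃C–N₂⁺ loses N₂: no meaningful conjugate acid; N₂ departs as an exceptionally stable neutral molecule
(CH₃)₃C–OTf loses OTf⁻: pKₐ(CF₃SO₃H (triflic acid)) ≈ -14
(CH₃)₃C–I loses I⁻: pKₐ(HI) ≈ -10
(CH₃)₃C–Cl loses Cl⁻: pKₐ(HCl) ≈ -7
(CH₃)₃C–OBz loses PhCOO⁻: pKₐ(C₆H₅COOH) ≈ 4.2
(CH₃)₃C–SCH₃ loses RS⁻: pKₐ(RSH (a thiol)) ≈ 10.5

(CH₃)₃C–N₂⁺ > (CH₃)₃C–OTf > (CH₃)₃C–I > (CH₃)₃C–Cl > (CH₃)₃C–OBz > (CH₃)₃C–SCH₃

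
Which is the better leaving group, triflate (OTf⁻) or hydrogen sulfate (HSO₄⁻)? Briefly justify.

triflate (OTf⁻)

triflate (OTf⁻) is the better leaving group.
pKₐ(CF₃SO₃H (triflic acid)) ≈ -14 versus pKₐ(H₂SO₄) ≈ -3: triflate (OTf⁻) is the much weaker base.
Charge spread over three oxygens and a CF₃ group; the premier leaving group in synthesis.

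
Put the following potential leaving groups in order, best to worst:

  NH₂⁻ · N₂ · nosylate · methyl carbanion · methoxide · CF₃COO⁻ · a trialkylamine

N₂ > nosylate > CF₃COO⁻ > a trialkylamine > methoxide > NH₂⁻ > methyl carbanion

Leaving-group ability tracks the stability of the departed species; conjugate-acid pKₐ is the usual yardstick (lower pKₐ → better LG).
N₂: no meaningful conjugate acid; N₂ departs as an exceptionally stable neutral molecule
nosylate: pKₐ(p-O₂NC₆H₄SO₃H) ≈ -3.5
CF₃COO⁻: pKₐ(CF₃COOH) ≈ 0.2
a trialkylamine: pKₐ(R'₃NH⁺) ≈ 10.7 — neutral but still a fairly strong base; Hofmann-elimination LG
methoxide: pKₐ(CH₃OH) ≈ 15.5 — strong base; alkoxides do not leave unassisted
NH₂⁻: pKₐ(NH₃) ≈ 38 — extremely strong base; never a leaving group
methyl carbanion: pKₐ(CH₄) ≈ 48 — unstabilised carbanion; the worst conceivable leaving group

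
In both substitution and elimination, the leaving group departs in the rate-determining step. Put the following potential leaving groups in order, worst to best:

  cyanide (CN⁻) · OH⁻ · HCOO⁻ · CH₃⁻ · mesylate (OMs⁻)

mesylate (OMs⁻): pKₐ(CH₃SO₃H (MsOH)) ≈ -1.9
HCOO⁻: pKₐ(HCOOH) ≈ 3.8
cyanide (CN⁻): pKₐ(HCN) ≈ 9.2
OH⁻: pKₐ(H₂O) ≈ 15.7
CH₃⁻: pKₐ(CH₄) ≈ 48
Reversing gives the worst-to-best order requested.

CH₃⁻ < OH⁻ < cyanide (CN⁻) < HCOO⁻ < mesylate (OMs⁻)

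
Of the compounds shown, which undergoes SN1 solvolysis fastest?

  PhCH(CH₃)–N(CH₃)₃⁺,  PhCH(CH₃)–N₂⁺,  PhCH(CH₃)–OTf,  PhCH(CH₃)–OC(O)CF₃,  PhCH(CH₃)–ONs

Same R in every case — rank the leaving groups.
Leaving-group ability tracks the stability of the departed species; conjugate-acid pKₐ is the usual yardstick (lower pKₐ → better LG).
PhCH(CH₃)–N₂⁺ loses N₂: no meaningful conjugate acid; N₂ departs as an exceptionally stable neutral molecule
PhCH(CH₃)–OTf loses OTf⁻: pKₐ(CF₃SO₃H (triflic acid)) ≈ -14
PhCH(CH₃)–ONs loses ONs⁻: pKₐ(p-O₂NC₆H₄SO₃H) ≈ -3.5
PhCH(CH₃)–OC(O)CF₃ loses CF₃COO⁻: pKₐ(CF₃COOH) ≈ 0.2
PhCH(CH₃)–N(CH₃)₃⁺ loses NR'₃: pKₐ(R'₃NH⁺) ≈ 10.7

PhCH(CH₃)–N₂⁺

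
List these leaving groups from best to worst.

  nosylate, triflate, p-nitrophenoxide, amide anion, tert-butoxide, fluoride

triflate: pKₐ(CF₃SO₃H (triflic acid)) ≈ -14 — charge spread over three oxygens and a CF₃ group; the premier leaving group in synthesis
nosylate: pKₐ(p-O₂NC₆H₄SO₃H) ≈ -3.5
fluoride: pKₐ(HF) ≈ 3.2 — small and strongly basic; the poor halide leaving group
p-nitrophenoxide: pKₐ(p-nitrophenol) ≈ 7.2
tert-butoxide: pKₐ(t-BuOH) ≈ 18
amide anion: pKₐ(NH₃) ≈ 38 — extremely strong base; never a leaving group

triflate > nosylate > fluoride > p-nitrophenoxide > tert-butoxide > amide anion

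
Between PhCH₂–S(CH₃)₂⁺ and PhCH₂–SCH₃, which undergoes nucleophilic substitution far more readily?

PhCH₂–S(CH₃)₂⁺

From PhCH₂–SCH₃ the departing group would be RS⁻ (pKₐ(RSH (a thiol)) ≈ 10.5). Moderately basic; rarely leaves without activation.
From PhCH₂–S(CH₃)₂⁺ the leaving group is SR'₂ (pKₐ(R'₂SH⁺) ≈ -7). Neutral; leaves from a sulfonium salt (R–SR'₂⁺).
(In practice PhCH₂–S(CH₃)₂⁺ is made from PhCH₂–SCH₃ by S-methylation with CH₃I, allowing neutral dimethyl sulfide, rather than methanethiolate, to depart.)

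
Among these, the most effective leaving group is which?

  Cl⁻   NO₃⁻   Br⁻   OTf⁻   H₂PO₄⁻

OTf⁻: pKₐ(CF₃SO₃H (triflic acid)) ≈ -14
Br⁻: pKₐ(HBr) ≈ -9
Cl⁻: pKₐ(HCl) ≈ -7
NO₃⁻: pKₐ(HNO₃) ≈ -1.3
H₂PO₄⁻: pKₐ(H₃PO₄) ≈ 2.1

OTf⁻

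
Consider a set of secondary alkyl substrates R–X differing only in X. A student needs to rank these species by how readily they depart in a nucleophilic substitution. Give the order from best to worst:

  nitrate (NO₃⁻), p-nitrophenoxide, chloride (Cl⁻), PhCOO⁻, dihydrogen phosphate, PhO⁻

chloride (Cl⁻) > nitrate (NO₃⁻) > dihydrogen phosphate > PhCOO⁻ > p-nitrophenoxide > PhO⁻

Leaving-group ability tracks the stability of the departed species; conjugate-acid pKₐ is the usual yardstick (lower pKₐ → better LG).
chloride (Cl⁻): pKₐ(HCl) ≈ -7 — moderately weak base
nitrate (NO₃⁻): pKₐ(HNO₃) ≈ -1.3
dihydrogen phosphate: pKₐ(H₃PO₄) ≈ 2.1 — moderate base; biological leaving group after further activation
PhCOO⁻: pKₐ(C₆H₅COOH) ≈ 4.2 — aryl carboxylate
p-nitrophenoxide: pKₐ(p-nitrophenol) ≈ 7.2 — nitro group delocalises the charge; the classic chromogenic LG
PhO⁻: pKₐ(C₆H₅OH (phenol)) ≈ 10 — resonance into the ring helps, but still a poor LG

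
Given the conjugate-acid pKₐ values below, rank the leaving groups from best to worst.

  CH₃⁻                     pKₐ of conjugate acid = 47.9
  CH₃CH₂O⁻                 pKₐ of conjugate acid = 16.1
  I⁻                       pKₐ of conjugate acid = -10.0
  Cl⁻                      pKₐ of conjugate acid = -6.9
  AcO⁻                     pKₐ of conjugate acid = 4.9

I⁻ > Cl⁻ > AcO⁻ > CH₃CH₂O⁻ > CH₃⁻

Lower conjugate-acid pKₐ ⇒ weaker base ⇒ better leaving group.
Sorting by the given values: I⁻ (-10.0), Cl⁻ (-6.9), AcO⁻ (4.9), CH₃CH₂O⁻ (16.1), CH₃⁻ (47.9).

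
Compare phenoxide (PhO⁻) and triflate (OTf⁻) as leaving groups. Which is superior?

triflate (OTf⁻)

triflate (OTf⁻) is the better leaving group.
pKₐ(CF₃SO₃H (triflic acid)) ≈ -14 versus pKₐ(C₆H₅OH (phenol)) ≈ 10: triflate (OTf⁻) is the much weaker base.
Charge spread over three oxygens and a CF₃ group; the premier leaving group in synthesis.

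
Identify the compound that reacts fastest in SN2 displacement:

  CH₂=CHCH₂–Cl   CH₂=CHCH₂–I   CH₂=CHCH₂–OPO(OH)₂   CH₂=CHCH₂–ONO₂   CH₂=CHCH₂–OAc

With the same alkyl group throughout, only the leaving group differentiates the rates.
Leaving-group ability tracks the stability of the departed species; conjugate-acid pKₐ is the usual yardstick (lower pKₐ → better LG).
CH₂=CHCH₂–I loses I⁻: pKₐ(HI) ≈ -10
CH₂=CHCH₂–Cl loses Cl⁻: pKₐ(HCl) ≈ -7
CH₂=CHCH₂–ONO₂ loses NO₃⁻: pKₐ(HNO₃) ≈ -1.3
CH₂=CHCH₂–OPO(OH)₂ loses H₂PO₄⁻: pKₐ(H₃PO₄) ≈ 2.1
CH₂=CHCH₂–OAc loses AcO⁻: pKₐ(CH₃COOH) ≈ 4.8

CH₂=CHCH₂–I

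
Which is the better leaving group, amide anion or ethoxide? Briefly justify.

ethoxide

ethoxide is the better leaving group.
pKₐ(CH₃CH₂OH) ≈ 16 versus pKₐ(NH₃) ≈ 38: ethoxide is the much weaker base.
Strong base; alkoxides do not leave unassisted.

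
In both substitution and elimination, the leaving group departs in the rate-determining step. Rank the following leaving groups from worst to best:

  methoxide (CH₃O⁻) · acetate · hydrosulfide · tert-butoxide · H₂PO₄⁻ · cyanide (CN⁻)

A good leaving group is a weak base: the lower the pKₐ of its conjugate acid, the more readily it departs.
H₂PO₄⁻: pKₐ(H₃PO₄) ≈ 2.1
acetate: pKₐ(CH₃COOH) ≈ 4.8
hydrosulfide: pKₐ(H₂S) ≈ 7
cyanide (CN⁻): pKₐ(HCN) ≈ 9.2
methoxide (CH₃O⁻): pKₐ(CH₃OH) ≈ 15.5
tert-butoxide: pKₐ(t-BuOH) ≈ 18
The question asks for worst first, so the sequence is read in increasing leaving-group ability.

tert-butoxide < methoxide (CH₃O⁻) < cyanide (CN⁻) < hydrosulfide < acetate < H₂PO₄⁻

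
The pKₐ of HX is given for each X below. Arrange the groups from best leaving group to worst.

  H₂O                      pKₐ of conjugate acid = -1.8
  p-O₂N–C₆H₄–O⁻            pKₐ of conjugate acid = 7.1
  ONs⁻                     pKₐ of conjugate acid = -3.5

Lower conjugate-acid pKₐ ⇒ weaker base ⇒ better leaving group.
Sorting by the given values: ONs⁻ (-3.5), H₂O (-1.8), p-O₂N–C₆H₄–O⁻ (7.1).

ONs⁻ > H₂O > p-O₂N–C₆H₄–O⁻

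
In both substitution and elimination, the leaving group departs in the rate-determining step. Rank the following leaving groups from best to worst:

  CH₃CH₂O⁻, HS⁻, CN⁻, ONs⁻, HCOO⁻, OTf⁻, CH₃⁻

OTf⁻ > ONs⁻ > HCOO⁻ > HS⁻ > CN⁻ > CH₃CH₂O⁻ > CH₃⁻

Leaving-group ability tracks the stability of the departed species; conjugate-acid pKₐ is the usual yardstick (lower pKₐ → better LG).
OTf⁻: pKₐ(CF₃SO₃H (triflic acid)) ≈ -14
ONs⁻: pKₐ(p-O₂NC₆H₄SO₃H) ≈ -3.5 — p-nitro group further stabilises the sulfonate
HCOO⁻: pKₐ(HCOOH) ≈ 3.8
HS⁻: pKₐ(H₂S) ≈ 7 — larger and more polarisable than the oxygen analogue
CN⁻: pKₐ(HCN) ≈ 9.2
CH₃CH₂O⁻: pKₐ(CH₃CH₂OH) ≈ 16
CH₃⁻: pKₐ(CH₄) ≈ 48 — unstabilised carbanion; the worst conceivable leaving group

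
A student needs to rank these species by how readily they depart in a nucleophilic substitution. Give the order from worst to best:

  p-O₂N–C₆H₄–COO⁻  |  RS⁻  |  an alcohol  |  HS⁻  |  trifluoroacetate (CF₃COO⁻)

RS⁻ < HS⁻ < p-O₂N–C₆H₄–COO⁻ < trifluoroacetate (CF₃COO⁻) < an alcohol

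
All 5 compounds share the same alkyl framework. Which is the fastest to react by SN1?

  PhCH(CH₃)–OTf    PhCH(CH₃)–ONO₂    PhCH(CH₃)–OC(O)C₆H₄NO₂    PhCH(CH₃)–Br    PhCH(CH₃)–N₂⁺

PhCH(CH₃)–N₂⁺

The skeletons are identical, so relative rate is governed entirely by leaving-group ability.
Leaving-group ability tracks the stability of the departed species; conjugate-acid pKₐ is the usual yardstick (lower pKₐ → better LG).
PhCH(CH₃)–N₂⁺ loses N₂: no meaningful conjugate acid; N₂ departs as an exceptionally stable neutral molecule
PhCH(CH₃)–OTf loses OTf⁻: pKₐ(CF₃SO₃H (triflic acid)) ≈ -14
PhCH(CH₃)–Br loses Br⁻: pKₐ(HBr) ≈ -9
PhCH(CH₃)–ONO₂ loses NO₃⁻: pKₐ(HNO₃) ≈ -1.3
PhCH(CH₃)–OC(O)C₆H₄NO₂ loses p-O₂N–C₆H₄–COO⁻: pKₐ(p-nitrobenzoic acid) ≈ 3.4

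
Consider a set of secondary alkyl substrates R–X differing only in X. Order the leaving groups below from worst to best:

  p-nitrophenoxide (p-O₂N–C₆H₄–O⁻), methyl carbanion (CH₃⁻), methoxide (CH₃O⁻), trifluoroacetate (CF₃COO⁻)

A good leaving group is a weak base: the lower the pKₐ of its conjugate acid, the more readily it departs.
trifluoroacetate (CF₃COO⁻): pKₐ(CF₃COOH) ≈ 0.2
p-nitrophenoxide (p-O₂N–C₆H₄–O⁻): pKₐ(p-nitrophenol) ≈ 7.2
methoxide (CH₃O⁻): pKₐ(CH₃OH) ≈ 15.5
methyl carbanion (CH₃⁻): pKₐ(CH₄) ≈ 48
Reversing gives the worst-to-best order requested.

methyl carbanion (CH₃⁻) < methoxide (CH₃O⁻) < p-nitrophenoxide (p-O₂N–C₆H₄–O⁻) < trifluoroacetate (CF₃COO⁻)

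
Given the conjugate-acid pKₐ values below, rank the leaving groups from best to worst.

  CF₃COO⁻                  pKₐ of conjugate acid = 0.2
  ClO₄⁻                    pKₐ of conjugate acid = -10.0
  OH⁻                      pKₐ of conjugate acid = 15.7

ClO₄⁻ > CF₃COO⁻ > OH⁻

Lower conjugate-acid pKₐ ⇒ weaker base ⇒ better leaving group.
Sorting by the given values: ClO₄⁻ (-10.0), CF₃COO⁻ (0.2), OH⁻ (15.7).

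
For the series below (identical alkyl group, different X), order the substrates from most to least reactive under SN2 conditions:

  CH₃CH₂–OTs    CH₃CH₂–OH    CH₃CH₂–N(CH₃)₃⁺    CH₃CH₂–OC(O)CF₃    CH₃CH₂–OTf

Identical carbon frameworks mean the comparison reduces to leaving-group quality.
Rank by basicity of the departing species: weakest base leaves most easily.
CH₃CH₂–OTf loses OTf⁻: pKₐ(CF₃SO₃H (triflic acid)) ≈ -14
CH₃CH₂–OTs loses OTs⁻: pKₐ(p-CH₃C₆H₄SO₃H (TsOH)) ≈ -2.8
CH₃CH₂–OC(O)CF₃ loses CF₃COO⁻: pKₐ(CF₃COOH) ≈ 0.2
CH₃CH₂–N(CH₃)₃⁺ loses NR'₃: pKₐ(R'₃NH⁺) ≈ 10.7
CH₃CH₂–OH loses OH⁻: pKₐ(H₂O) ≈ 15.7

CH₃CH₂–OTf > CH₃CH₂–OTs > CH₃CH₂–OC(O)CF₃ > CH₃CH₂–N(CH₃)₃⁺ > CH₃CH₂–OH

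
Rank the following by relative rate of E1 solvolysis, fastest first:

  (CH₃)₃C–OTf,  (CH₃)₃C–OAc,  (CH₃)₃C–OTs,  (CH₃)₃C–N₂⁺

(CH₃)₃C–N₂⁺ > (CH₃)₃C–OTf > (CH₃)₃C–OTs > (CH₃)₃C–OAc

The skeletons are identical, so relative rate is governed entirely by leaving-group ability.
Rank by basicity of the departing species: weakest base leaves most easily.
(CH₃)₃C–N₂⁺ loses N₂: no meaningful conjugate acid; N₂ departs as an exceptionally stable neutral molecule
(CH₃)₃C–OTf loses OTf⁻: pKₐ(CF₃SO₃H (triflic acid)) ≈ -14
(CH₃)₃C–OTs loses OTs⁻: pKₐ(p-CH₃C₆H₄SO₃H (TsOH)) ≈ -2.8
(CH₃)₃C–OAc loses AcO⁻: pKₐ(CH₃COOH) ≈ 4.8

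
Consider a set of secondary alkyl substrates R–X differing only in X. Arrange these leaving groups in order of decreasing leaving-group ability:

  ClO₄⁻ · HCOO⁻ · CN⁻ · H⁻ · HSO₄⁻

ClO₄⁻: pKₐ(HClO₄) ≈ -10
HSO₄⁻: pKₐ(H₂SO₄) ≈ -3
HCOO⁻: pKₐ(HCOOH) ≈ 3.8
CN⁻: pKₐ(HCN) ≈ 9.2
H⁻: pKₐ(H₂) ≈ 36

ClO₄⁻ > HSO₄⁻ > HCOO⁻ > CN⁻ > H⁻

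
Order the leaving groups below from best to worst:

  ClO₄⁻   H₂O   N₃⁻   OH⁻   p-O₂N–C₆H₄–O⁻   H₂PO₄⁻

A good leaving group is a weak base: the lower the pKₐ of its conjugate acid, the more readily it departs.
ClO₄⁻: pKₐ(HClO₄) ≈ -10
H₂O: pKₐ(H₃O⁺) ≈ -1.7
H₂PO₄⁻: pKₐ(H₃PO₄) ≈ 2.1
N₃⁻: pKₐ(HN₃) ≈ 4.7
p-O₂N–C₆H₄–O⁻: pKₐ(p-nitrophenol) ≈ 7.2
OH⁻: pKₐ(H₂O) ≈ 15.7

ClO₄⁻ > H₂O > H₂PO₄⁻ > N₃⁻ > p-O₂N–C₆H₄–O⁻ > OH⁻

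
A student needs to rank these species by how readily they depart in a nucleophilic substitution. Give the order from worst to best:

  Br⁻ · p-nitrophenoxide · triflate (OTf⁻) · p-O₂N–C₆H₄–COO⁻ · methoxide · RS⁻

methoxide < RS⁻ < p-nitrophenoxide < p-O₂N–C₆H₄–COO⁻ < Br⁻ < triflate (OTf⁻)

triflate (OTf⁻): pKₐ(CF₃SO₃H (triflic acid)) ≈ -14 — charge spread over three oxygens and a CF₃ group; the premier leaving group in synthesis
Br⁻: pKₐ(HBr) ≈ -9 — weak base; good leaving group
p-O₂N–C₆H₄–COO⁻: pKₐ(p-nitrobenzoic acid) ≈ 3.4
p-nitrophenoxide: pKₐ(p-nitrophenol) ≈ 7.2
RS⁻: pKₐ(RSH (a thiol)) ≈ 10.5 — moderately basic; rarely leaves without activation
methoxide: pKₐ(CH₃OH) ≈ 15.5 — strong base; alkoxides do not leave unassisted
The question asks for worst first, so the sequence is read in increasing leaving-group ability.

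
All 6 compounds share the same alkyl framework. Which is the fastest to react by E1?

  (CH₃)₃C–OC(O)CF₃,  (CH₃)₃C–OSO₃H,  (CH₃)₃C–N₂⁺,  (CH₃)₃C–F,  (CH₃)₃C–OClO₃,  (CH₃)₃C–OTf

(CH₃)₃C–N₂⁺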